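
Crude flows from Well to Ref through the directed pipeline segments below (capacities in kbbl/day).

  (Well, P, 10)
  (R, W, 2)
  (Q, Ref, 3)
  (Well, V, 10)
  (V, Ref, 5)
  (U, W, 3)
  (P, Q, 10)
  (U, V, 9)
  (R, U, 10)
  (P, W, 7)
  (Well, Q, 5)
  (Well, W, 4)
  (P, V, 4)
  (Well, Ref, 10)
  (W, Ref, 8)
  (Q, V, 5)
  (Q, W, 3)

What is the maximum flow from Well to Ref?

26

Augment Well→Ref: bottleneck 10, flow now 10.
Augment Well→Q→Ref: bottleneck 3, flow now 13.
Augment Well→V→Ref: bottleneck 5, flow now 18.
Augment Well→W→Ref: bottleneck 4, flow now 22.
Augment Well→P→W→Ref: bottleneck 4, flow now 26.
No augmenting path remains; maximum flow = 26.
In the residual graph, reachable from Well: {Well, P, Q, V, W}.
Min-cut edges: Well→Ref (10), Q→Ref (3), V→Ref (5), W→Ref (8); capacity 10 + 3 + 5 + 8 = 26.
This cut is saturated, so no flow can exceed 26.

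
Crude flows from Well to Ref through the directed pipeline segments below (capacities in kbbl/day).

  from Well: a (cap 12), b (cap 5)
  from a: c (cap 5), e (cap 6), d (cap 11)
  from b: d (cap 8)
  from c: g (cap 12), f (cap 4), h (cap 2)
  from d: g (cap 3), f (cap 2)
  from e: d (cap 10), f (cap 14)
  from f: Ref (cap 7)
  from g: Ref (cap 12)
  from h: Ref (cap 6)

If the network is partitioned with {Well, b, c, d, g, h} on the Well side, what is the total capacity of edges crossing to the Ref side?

36

Edges leaving {Well, b, c, d, g, h}: Well→a (12), c→f (4), d→f (2), g→Ref (12), h→Ref (6).
Cut capacity = 12 + 4 + 2 + 12 + 6 = 36.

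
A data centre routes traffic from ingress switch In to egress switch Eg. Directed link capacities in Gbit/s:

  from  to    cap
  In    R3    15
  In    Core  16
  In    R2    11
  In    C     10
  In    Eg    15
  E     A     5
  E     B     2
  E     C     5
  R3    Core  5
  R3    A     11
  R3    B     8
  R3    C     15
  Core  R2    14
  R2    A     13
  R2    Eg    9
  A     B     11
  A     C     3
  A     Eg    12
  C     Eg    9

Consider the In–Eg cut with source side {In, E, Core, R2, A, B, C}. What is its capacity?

Edges leaving {In, E, Core, R2, A, B, C}: In→R3 (15), In→Eg (15), R2→Eg (9), A→Eg (12), C→Eg (9).
Cut capacity = 15 + 15 + 9 + 12 + 9 = 60.

60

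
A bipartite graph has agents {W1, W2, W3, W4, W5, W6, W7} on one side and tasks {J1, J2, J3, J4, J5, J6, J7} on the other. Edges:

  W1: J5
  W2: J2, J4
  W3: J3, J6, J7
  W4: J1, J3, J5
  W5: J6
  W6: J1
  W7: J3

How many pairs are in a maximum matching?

6

Unit-capacity flow: source→left, listed edges, right→sink; max matching = max flow.
Augmenting path W1→J5 (+1); matched 1.
Augmenting path W2→J2 (+1); matched 2.
Augmenting path W3→J3 (+1); matched 3.
Augmenting path W4→J1 (+1); matched 4.
Augmenting path W5→J6 (+1); matched 5.
Augmenting path W7→J3→W3→J7 (+1); matched 6.
No augmenting path remains; maximum matching = 6.
König certificate: {W2, W3, W5, J1, J3, J5} is a vertex cover of size 6 (every listed pair touches it), so no matching can be larger.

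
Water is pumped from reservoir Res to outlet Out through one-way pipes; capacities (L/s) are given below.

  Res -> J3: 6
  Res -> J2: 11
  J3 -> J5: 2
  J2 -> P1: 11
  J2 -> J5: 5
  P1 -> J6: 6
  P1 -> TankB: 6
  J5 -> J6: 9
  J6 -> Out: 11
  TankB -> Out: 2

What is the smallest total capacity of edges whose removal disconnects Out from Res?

13

Augment Res→J3→J5→J6→Out: bottleneck 2, flow now 2.
Augment Res→J2→P1→J6→Out: bottleneck 6, flow now 8.
Augment Res→J2→P1→TankB→Out: bottleneck 2, flow now 10.
Augment Res→J2→J5→J6→Out: bottleneck 3, flow now 13.
No augmenting path remains; maximum flow = 13.
By max-flow min-cut, the minimum cut capacity equals the max flow.
In the residual graph, reachable from Res: {Res, J3}.
Min-cut edges: Res→J2 (11), J3→J5 (2); capacity 11 + 2 = 13.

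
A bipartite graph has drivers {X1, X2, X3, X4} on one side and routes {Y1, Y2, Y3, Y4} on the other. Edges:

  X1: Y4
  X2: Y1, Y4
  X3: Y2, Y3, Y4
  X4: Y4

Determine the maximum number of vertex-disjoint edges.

3

Unit-capacity flow: source→left, listed edges, right→sink; max matching = max flow.
Augmenting path X1→Y4 (+1); matched 1.
Augmenting path X2→Y1 (+1); matched 2.
Augmenting path X3→Y2 (+1); matched 3.
No augmenting path remains; maximum matching = 3.
König certificate: {X2, X3, Y4} is a vertex cover of size 3 (every listed pair touches it), so no matching can be larger.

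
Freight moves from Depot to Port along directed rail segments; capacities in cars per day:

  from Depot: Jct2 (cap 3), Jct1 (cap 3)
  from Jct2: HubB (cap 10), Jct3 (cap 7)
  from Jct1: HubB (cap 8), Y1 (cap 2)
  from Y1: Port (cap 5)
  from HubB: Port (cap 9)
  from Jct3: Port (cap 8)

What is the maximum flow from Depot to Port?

Augment Depot→Jct2→HubB→Port: bottleneck 3, flow now 3.
Augment Depot→Jct1→Y1→Port: bottleneck 2, flow now 5.
Augment Depot→Jct1→HubB→Port: bottleneck 1, flow now 6.
No augmenting path remains; maximum flow = 6.
In the residual graph, reachable from Depot: {Depot}.
Min-cut edges: Depot→Jct2 (3), Depot→Jct1 (3); capacity 3 + 3 = 6.
This cut is saturated, so no flow can exceed 6.

6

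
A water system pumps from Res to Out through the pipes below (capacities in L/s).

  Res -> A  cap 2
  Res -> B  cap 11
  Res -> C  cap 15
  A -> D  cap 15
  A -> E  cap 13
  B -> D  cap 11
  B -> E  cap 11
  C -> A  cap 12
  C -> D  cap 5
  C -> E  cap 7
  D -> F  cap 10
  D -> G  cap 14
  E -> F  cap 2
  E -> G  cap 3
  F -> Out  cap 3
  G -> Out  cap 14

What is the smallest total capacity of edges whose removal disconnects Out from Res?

Augment Res→A→D→F→Out: bottleneck 2, flow now 2.
Augment Res→B→D→F→Out: bottleneck 1, flow now 3.
Augment Res→B→D→G→Out: bottleneck 10, flow now 13.
Augment Res→C→D→G→Out: bottleneck 4, flow now 17.
No augmenting path remains; maximum flow = 17.
By max-flow min-cut, the minimum cut capacity equals the max flow.
In the residual graph, reachable from Res: {Res, A, B, C, D, E, F, G}.
Min-cut edges: F→Out (3), G→Out (14); capacity 3 + 14 = 17.

17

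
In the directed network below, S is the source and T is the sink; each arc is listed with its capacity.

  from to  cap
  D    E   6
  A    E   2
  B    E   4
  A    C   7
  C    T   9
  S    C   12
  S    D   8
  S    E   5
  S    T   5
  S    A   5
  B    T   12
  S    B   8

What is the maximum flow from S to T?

22

Augment S→T: bottleneck 5, flow now 5.
Augment S→B→T: bottleneck 8, flow now 13.
Augment S→C→T: bottleneck 9, flow now 22.
No augmenting path remains; maximum flow = 22.
In the residual graph, reachable from S: {S, A, C, D, E}.
Min-cut edges: S→B (8), S→T (5), C→T (9); capacity 8 + 5 + 9 = 22.
This cut is saturated, so no flow can exceed 22.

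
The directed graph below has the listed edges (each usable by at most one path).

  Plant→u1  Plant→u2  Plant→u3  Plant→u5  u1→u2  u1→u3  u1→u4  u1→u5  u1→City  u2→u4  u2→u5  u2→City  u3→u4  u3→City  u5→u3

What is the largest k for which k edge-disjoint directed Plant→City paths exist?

Assign every edge capacity 1; by Menger, the answer equals the max flow.
Path Plant→u1→City (+1); total 1.
Path Plant→u2→City (+1); total 2.
Path Plant→u3→City (+1); total 3.
No residual Plant→City path; max flow = 3.
Certifying cut of size 3: {Plant→u1, Plant→u2, u3→City}.

3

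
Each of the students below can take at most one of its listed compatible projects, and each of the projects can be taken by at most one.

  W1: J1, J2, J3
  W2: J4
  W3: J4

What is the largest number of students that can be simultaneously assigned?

Unit-capacity flow: source→left, listed edges, right→sink; max matching = max flow.
Augmenting path W1→J1 (+1); matched 1.
Augmenting path W2→J4 (+1); matched 2.
No augmenting path remains; maximum matching = 2.
König certificate: {W1, J4} is a vertex cover of size 2 (every listed pair touches it), so no matching can be larger.

2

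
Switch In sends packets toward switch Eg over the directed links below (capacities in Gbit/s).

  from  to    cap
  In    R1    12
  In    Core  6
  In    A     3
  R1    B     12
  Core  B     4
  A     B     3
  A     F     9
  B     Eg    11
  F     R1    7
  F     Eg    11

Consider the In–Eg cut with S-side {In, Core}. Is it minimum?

Given cut capacity: 12 + 3 + 4 = 19.
Augment In→R1→B→Eg: bottleneck 11, flow now 11.
Augment In→A→F→Eg: bottleneck 3, flow now 14.
No augmenting path remains; maximum flow = 14.
In the residual graph, reachable from In: {In, R1, Core, B}.
Min-cut edges: In→A (3), B→Eg (11); capacity 3 + 11 = 14.
Cut capacity 19 exceeds the max flow 14, so it is not minimum.

No — its capacity is 19, but the minimum cut has capacity 14.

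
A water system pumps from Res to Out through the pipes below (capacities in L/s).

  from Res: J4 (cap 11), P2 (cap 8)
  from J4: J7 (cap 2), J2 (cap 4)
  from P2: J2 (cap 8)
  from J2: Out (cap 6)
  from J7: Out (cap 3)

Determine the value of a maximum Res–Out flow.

8

Augment Res→J4→J2→Out: bottleneck 4, flow now 4.
Augment Res→J4→J7→Out: bottleneck 2, flow now 6.
Augment Res→P2→J2→Out: bottleneck 2, flow now 8.
No augmenting path remains; maximum flow = 8.
In the residual graph, reachable from Res: {Res, J4, P2, J2}.
Min-cut edges: J4→J7 (2), J2→Out (6); capacity 2 + 6 = 8.
This cut is saturated, so no flow can exceed 8.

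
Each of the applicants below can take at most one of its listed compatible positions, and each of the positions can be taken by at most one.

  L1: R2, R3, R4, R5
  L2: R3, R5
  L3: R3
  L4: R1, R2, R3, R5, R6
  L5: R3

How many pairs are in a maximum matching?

4

Unit-capacity flow: source→left, listed edges, right→sink; max matching = max flow.
Augmenting path L1→R2 (+1); matched 1.
Augmenting path L2→R3 (+1); matched 2.
Augmenting path L4→R1 (+1); matched 3.
Augmenting path L3→R3→L2→R5 (+1); matched 4.
No augmenting path remains; maximum matching = 4.
König certificate: {L1, L2, L4, R3} is a vertex cover of size 4 (every listed pair touches it), so no matching can be larger.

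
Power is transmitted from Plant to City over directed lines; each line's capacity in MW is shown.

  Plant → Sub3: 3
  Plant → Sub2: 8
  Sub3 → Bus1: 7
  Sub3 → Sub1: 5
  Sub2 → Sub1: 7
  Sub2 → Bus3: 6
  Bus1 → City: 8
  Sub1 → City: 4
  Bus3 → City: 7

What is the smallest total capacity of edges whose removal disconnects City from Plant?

11

Augment Plant→Sub3→Bus1→City: bottleneck 3, flow now 3.
Augment Plant→Sub2→Sub1→City: bottleneck 4, flow now 7.
Augment Plant→Sub2→Bus3→City: bottleneck 4, flow now 11.
No augmenting path remains; maximum flow = 11.
By max-flow min-cut, the minimum cut capacity equals the max flow.
In the residual graph, reachable from Plant: {Plant}.
Min-cut edges: Plant→Sub3 (3), Plant→Sub2 (8); capacity 3 + 8 = 11.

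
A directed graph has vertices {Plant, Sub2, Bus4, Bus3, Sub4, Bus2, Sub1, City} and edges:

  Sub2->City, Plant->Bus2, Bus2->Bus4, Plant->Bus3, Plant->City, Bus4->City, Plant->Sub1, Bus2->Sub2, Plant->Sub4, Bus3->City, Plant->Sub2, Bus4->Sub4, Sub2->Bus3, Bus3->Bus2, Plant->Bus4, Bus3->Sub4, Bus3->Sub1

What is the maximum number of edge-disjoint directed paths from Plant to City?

4

Assign every edge capacity 1; by Menger, the answer equals the max flow.
Path Plant→City (+1); total 1.
Path Plant→Sub2→City (+1); total 2.
Path Plant→Bus4→City (+1); total 3.
Path Plant→Bus3→City (+1); total 4.
No residual Plant→City path; max flow = 4.
Certifying cut of size 4: {Bus3→City, Bus4→City, Plant→City, Sub2→City}.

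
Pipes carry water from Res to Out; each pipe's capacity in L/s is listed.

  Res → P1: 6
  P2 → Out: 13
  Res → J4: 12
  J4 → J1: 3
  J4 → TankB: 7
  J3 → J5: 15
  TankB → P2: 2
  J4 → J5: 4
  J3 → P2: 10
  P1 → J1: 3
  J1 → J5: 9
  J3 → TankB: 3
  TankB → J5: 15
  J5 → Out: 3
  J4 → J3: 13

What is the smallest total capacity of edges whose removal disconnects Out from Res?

15

Augment Res→J4→J5→Out: bottleneck 3, flow now 3.
Augment Res→J4→J3→P2→Out: bottleneck 9, flow now 12.
Augment Res→P1→J1→J5→J4→J3→P2→Out: bottleneck 1, flow now 13. (uses reverse residual edge)
Augment Res→P1→J1→J5→J4→TankB→P2→Out: bottleneck 2, flow now 15. (uses reverse residual edge)
No augmenting path remains; maximum flow = 15.
By max-flow min-cut, the minimum cut capacity equals the max flow.
In the residual graph, reachable from Res: {Res, P1}.
Min-cut edges: Res→J4 (12), P1→J1 (3); capacity 12 + 3 = 15.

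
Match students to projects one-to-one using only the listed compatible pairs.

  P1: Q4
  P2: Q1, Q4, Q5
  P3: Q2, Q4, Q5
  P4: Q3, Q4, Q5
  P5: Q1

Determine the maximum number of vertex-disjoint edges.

5

Unit-capacity flow: source→left, listed edges, right→sink; max matching = max flow.
Augmenting path P1→Q4 (+1); matched 1.
Augmenting path P2→Q1 (+1); matched 2.
Augmenting path P3→Q2 (+1); matched 3.
Augmenting path P4→Q3 (+1); matched 4.
Augmenting path P5→Q1→P2→Q5 (+1); matched 5.
No augmenting path remains; maximum matching = 5.
König certificate: {P1, P2, P3, P4, P5} is a vertex cover of size 5 (every listed pair touches it), so no matching can be larger.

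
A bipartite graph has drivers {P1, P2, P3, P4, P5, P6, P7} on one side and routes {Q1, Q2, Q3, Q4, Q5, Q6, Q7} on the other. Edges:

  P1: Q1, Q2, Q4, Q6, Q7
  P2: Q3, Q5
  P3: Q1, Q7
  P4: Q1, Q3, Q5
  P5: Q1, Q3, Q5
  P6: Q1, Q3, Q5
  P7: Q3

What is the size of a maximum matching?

Unit-capacity flow: source→left, listed edges, right→sink; max matching = max flow.
Augmenting path P1→Q1 (+1); matched 1.
Augmenting path P2→Q3 (+1); matched 2.
Augmenting path P3→Q7 (+1); matched 3.
Augmenting path P4→Q5 (+1); matched 4.
Augmenting path P5→Q1→P1→Q2 (+1); matched 5.
No augmenting path remains; maximum matching = 5.
König certificate: {P1, P3, Q1, Q3, Q5} is a vertex cover of size 5 (every listed pair touches it), so no matching can be larger.

5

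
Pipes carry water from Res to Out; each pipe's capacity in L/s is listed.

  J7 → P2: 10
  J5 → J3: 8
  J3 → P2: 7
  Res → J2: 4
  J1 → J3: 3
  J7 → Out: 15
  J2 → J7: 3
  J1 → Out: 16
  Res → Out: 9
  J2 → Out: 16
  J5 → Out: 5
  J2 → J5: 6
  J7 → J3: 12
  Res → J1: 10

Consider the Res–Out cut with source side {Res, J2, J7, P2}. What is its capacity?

68

Edges leaving {Res, J2, J7, P2}: Res→J1 (10), Res→Out (9), J2→J5 (6), J2→Out (16), J7→J3 (12), J7→Out (15).
Cut capacity = 10 + 9 + 6 + 16 + 12 + 15 = 68.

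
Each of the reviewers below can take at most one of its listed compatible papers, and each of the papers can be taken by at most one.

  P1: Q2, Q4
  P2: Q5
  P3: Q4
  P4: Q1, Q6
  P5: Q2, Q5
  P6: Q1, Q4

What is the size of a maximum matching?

5

Unit-capacity flow: source→left, listed edges, right→sink; max matching = max flow.
Augmenting path P1→Q2 (+1); matched 1.
Augmenting path P2→Q5 (+1); matched 2.
Augmenting path P3→Q4 (+1); matched 3.
Augmenting path P4→Q1 (+1); matched 4.
Augmenting path P6→Q1→P4→Q6 (+1); matched 5.
No augmenting path remains; maximum matching = 5.
König certificate: {P4, P6, Q2, Q4, Q5} is a vertex cover of size 5 (every listed pair touches it), so no matching can be larger.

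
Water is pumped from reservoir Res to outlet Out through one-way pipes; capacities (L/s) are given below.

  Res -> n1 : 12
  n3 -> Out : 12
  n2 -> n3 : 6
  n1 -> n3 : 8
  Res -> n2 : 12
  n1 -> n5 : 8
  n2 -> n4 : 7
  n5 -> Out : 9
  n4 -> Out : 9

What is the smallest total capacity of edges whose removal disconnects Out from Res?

24

Augment Res→n1→n3→Out: bottleneck 8, flow now 8.
Augment Res→n1→n5→Out: bottleneck 4, flow now 12.
Augment Res→n2→n3→Out: bottleneck 4, flow now 16.
Augment Res→n2→n4→Out: bottleneck 7, flow now 23.
Augment Res→n2→n3→n1→n5→Out: bottleneck 1, flow now 24. (uses reverse residual edge)
No augmenting path remains; maximum flow = 24.
By max-flow min-cut, the minimum cut capacity equals the max flow.
In the residual graph, reachable from Res: {Res}.
Min-cut edges: Res→n1 (12), Res→n2 (12); capacity 12 + 12 = 24.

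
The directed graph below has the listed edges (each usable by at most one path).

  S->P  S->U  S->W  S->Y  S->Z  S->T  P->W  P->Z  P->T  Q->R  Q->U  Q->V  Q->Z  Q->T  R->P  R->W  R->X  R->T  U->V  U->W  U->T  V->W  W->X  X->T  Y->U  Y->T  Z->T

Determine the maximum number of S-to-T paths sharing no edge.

Assign every edge capacity 1; by Menger, the answer equals the max flow.
Path S→T (+1); total 1.
Path S→P→T (+1); total 2.
Path S→U→T (+1); total 3.
Path S→Y→T (+1); total 4.
Path S→Z→T (+1); total 5.
Path S→W→X→T (+1); total 6.
No residual S→T path; max flow = 6.
Certifying cut of size 6: {S→P, S→T, S→U, S→W, S→Y, S→Z}.

6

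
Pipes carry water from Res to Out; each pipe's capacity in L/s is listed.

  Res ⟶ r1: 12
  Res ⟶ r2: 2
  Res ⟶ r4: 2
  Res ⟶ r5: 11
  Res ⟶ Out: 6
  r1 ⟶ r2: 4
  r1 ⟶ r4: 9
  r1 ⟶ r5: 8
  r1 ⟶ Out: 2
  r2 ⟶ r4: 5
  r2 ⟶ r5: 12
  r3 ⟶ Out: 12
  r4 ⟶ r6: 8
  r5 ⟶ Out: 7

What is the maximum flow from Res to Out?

Augment Res→Out: bottleneck 6, flow now 6.
Augment Res→r1→Out: bottleneck 2, flow now 8.
Augment Res→r5→Out: bottleneck 7, flow now 15.
No augmenting path remains; maximum flow = 15.
In the residual graph, reachable from Res: {Res, r1, r2, r4, r5, r6}.
Min-cut edges: Res→Out (6), r1→Out (2), r5→Out (7); capacity 6 + 2 + 7 = 15.
This cut is saturated, so no flow can exceed 15.

15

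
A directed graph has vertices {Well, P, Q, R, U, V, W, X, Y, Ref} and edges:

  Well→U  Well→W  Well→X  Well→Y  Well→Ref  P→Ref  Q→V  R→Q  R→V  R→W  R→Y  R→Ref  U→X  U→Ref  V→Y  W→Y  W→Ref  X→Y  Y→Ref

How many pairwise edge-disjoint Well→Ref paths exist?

Assign every edge capacity 1; by Menger, the answer equals the max flow.
Path Well→Ref (+1); total 1.
Path Well→U→Ref (+1); total 2.
Path Well→W→Ref (+1); total 3.
Path Well→Y→Ref (+1); total 4.
No residual Well→Ref path; max flow = 4.
Certifying cut of size 4: {Well→Ref, Well→U, Well→W, Y→Ref}.

4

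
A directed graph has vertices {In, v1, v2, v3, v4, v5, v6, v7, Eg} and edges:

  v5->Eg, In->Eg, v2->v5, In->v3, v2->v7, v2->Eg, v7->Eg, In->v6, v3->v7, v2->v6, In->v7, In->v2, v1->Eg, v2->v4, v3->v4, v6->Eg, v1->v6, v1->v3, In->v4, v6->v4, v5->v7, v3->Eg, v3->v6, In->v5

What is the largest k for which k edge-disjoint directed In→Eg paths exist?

6

Assign every edge capacity 1; by Menger, the answer equals the max flow.
Path In→Eg (+1); total 1.
Path In→v2→Eg (+1); total 2.
Path In→v3→Eg (+1); total 3.
Path In→v5→Eg (+1); total 4.
Path In→v6→Eg (+1); total 5.
Path In→v7→Eg (+1); total 6.
No residual In→Eg path; max flow = 6.
Certifying cut of size 6: {In→Eg, In→v2, In→v3, In→v5, In→v6, In→v7}.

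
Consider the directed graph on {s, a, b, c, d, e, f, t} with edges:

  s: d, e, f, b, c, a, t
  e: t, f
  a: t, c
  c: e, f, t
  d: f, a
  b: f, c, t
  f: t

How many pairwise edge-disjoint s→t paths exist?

Assign every edge capacity 1; by Menger, the answer equals the max flow.
Path s→t (+1); total 1.
Path s→a→t (+1); total 2.
Path s→b→t (+1); total 3.
Path s→c→t (+1); total 4.
Path s→e→t (+1); total 5.
Path s→f→t (+1); total 6.
No residual s→t path; max flow = 6.
Certifying cut of size 6: {a→t, c→t, e→t, f→t, s→b, s→t}.

6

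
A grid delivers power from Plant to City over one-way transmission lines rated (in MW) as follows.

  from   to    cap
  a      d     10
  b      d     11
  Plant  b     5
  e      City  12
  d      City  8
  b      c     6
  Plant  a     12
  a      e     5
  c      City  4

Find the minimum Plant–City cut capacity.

Augment Plant→a→d→City: bottleneck 8, flow now 8.
Augment Plant→a→e→City: bottleneck 4, flow now 12.
Augment Plant→b→c→City: bottleneck 4, flow now 16.
Augment Plant→b→d→a→e→City: bottleneck 1, flow now 17. (uses reverse residual edge)
No augmenting path remains; maximum flow = 17.
By max-flow min-cut, the minimum cut capacity equals the max flow.
In the residual graph, reachable from Plant: {Plant}.
Min-cut edges: Plant→a (12), Plant→b (5); capacity 12 + 5 = 17.

17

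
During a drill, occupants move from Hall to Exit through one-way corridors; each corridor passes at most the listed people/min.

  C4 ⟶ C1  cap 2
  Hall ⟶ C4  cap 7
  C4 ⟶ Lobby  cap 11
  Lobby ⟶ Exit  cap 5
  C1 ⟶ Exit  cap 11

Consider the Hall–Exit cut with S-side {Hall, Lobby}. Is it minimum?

No — its capacity is 12, but the minimum cut has capacity 7.

Given cut capacity: 7 + 5 = 12.
Augment Hall→C4→C1→Exit: bottleneck 2, flow now 2.
Augment Hall→C4→Lobby→Exit: bottleneck 5, flow now 7.
No augmenting path remains; maximum flow = 7.
In the residual graph, reachable from Hall: {Hall}.
Min-cut edges: Hall→C4 (7); capacity 7 = 7.
Cut capacity 12 exceeds the max flow 7, so it is not minimum.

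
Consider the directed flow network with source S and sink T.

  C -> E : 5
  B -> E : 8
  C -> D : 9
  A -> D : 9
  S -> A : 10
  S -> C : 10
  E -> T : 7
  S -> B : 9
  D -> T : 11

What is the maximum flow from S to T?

18

Augment S→A→D→T: bottleneck 9, flow now 9.
Augment S→B→E→T: bottleneck 7, flow now 16.
Augment S→C→D→T: bottleneck 2, flow now 18.
No augmenting path remains; maximum flow = 18.
In the residual graph, reachable from S: {S, A, B, C, D, E}.
Min-cut edges: D→T (11), E→T (7); capacity 11 + 7 = 18.
This cut is saturated, so no flow can exceed 18.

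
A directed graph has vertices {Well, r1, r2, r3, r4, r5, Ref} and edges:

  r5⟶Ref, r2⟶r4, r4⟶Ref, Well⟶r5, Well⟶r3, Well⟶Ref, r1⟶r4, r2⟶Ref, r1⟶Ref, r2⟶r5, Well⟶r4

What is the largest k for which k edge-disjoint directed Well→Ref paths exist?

3

Assign every edge capacity 1; by Menger, the answer equals the max flow.
Path Well→Ref (+1); total 1.
Path Well→r4→Ref (+1); total 2.
Path Well→r5→Ref (+1); total 3.
No residual Well→Ref path; max flow = 3.
Certifying cut of size 3: {Well→Ref, Well→r4, Well→r5}.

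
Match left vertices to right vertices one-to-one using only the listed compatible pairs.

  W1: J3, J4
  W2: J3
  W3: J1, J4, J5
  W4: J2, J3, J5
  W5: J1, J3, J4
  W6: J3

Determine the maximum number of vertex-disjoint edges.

5

Unit-capacity flow: source→left, listed edges, right→sink; max matching = max flow.
Augmenting path W1→J3 (+1); matched 1.
Augmenting path W3→J1 (+1); matched 2.
Augmenting path W4→J2 (+1); matched 3.
Augmenting path W5→J4 (+1); matched 4.
Augmenting path W2→J3→W1→J4→W5→J1→W3→J5 (+1); matched 5.
No augmenting path remains; maximum matching = 5.
König certificate: {W1, W3, W4, W5, J3} is a vertex cover of size 5 (every listed pair touches it), so no matching can be larger.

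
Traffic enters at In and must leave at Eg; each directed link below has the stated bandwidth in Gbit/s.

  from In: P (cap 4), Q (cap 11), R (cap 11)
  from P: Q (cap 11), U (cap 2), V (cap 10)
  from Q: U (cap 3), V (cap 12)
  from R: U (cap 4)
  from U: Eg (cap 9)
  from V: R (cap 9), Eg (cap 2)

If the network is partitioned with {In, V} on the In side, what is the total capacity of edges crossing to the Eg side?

Edges leaving {In, V}: In→P (4), In→Q (11), In→R (11), V→R (9), V→Eg (2).
Cut capacity = 4 + 11 + 11 + 9 + 2 = 37.

37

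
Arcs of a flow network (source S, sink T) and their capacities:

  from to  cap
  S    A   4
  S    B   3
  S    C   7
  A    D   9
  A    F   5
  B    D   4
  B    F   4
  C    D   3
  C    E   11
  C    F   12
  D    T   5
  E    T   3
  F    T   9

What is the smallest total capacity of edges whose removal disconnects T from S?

14

Augment S→A→D→T: bottleneck 4, flow now 4.
Augment S→B→D→T: bottleneck 1, flow now 5.
Augment S→B→F→T: bottleneck 2, flow now 7.
Augment S→C→E→T: bottleneck 3, flow now 10.
Augment S→C→F→T: bottleneck 4, flow now 14.
No augmenting path remains; maximum flow = 14.
By max-flow min-cut, the minimum cut capacity equals the max flow.
In the residual graph, reachable from S: {S}.
Min-cut edges: S→A (4), S→B (3), S→C (7); capacity 4 + 3 + 7 = 14.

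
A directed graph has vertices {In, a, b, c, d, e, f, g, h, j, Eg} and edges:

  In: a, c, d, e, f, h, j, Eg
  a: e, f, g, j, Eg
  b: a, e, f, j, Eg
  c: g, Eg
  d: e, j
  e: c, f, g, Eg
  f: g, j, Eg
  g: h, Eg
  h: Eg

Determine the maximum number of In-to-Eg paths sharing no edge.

Assign every edge capacity 1; by Menger, the answer equals the max flow.
Path In→Eg (+1); total 1.
Path In→a→Eg (+1); total 2.
Path In→c→Eg (+1); total 3.
Path In→e→Eg (+1); total 4.
Path In→f→Eg (+1); total 5.
Path In→h→Eg (+1); total 6.
Path In→d→e→g→Eg (+1); total 7.
No residual In→Eg path; max flow = 7.
Certifying cut of size 7: {In→Eg, In→a, In→c, In→d, In→e, In→f, In→h}.

7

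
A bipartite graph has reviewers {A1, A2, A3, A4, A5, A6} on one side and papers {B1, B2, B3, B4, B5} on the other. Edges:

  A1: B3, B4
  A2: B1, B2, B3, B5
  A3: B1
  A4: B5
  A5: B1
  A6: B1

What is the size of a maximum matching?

4

Unit-capacity flow: source→left, listed edges, right→sink; max matching = max flow.
Augmenting path A1→B3 (+1); matched 1.
Augmenting path A2→B1 (+1); matched 2.
Augmenting path A4→B5 (+1); matched 3.
Augmenting path A3→B1→A2→B2 (+1); matched 4.
No augmenting path remains; maximum matching = 4.
König certificate: {A1, A2, A4, B1} is a vertex cover of size 4 (every listed pair touches it), so no matching can be larger.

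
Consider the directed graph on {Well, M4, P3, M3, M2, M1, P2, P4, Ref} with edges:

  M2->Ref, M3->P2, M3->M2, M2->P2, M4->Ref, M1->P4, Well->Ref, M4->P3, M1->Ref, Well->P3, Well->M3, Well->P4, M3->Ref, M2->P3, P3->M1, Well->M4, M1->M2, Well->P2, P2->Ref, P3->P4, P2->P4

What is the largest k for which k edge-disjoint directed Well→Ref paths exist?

5

Assign every edge capacity 1; by Menger, the answer equals the max flow.
Path Well→Ref (+1); total 1.
Path Well→M4→Ref (+1); total 2.
Path Well→M3→Ref (+1); total 3.
Path Well→P2→Ref (+1); total 4.
Path Well→P3→M1→Ref (+1); total 5.
No residual Well→Ref path; max flow = 5.
Certifying cut of size 5: {Well→M3, Well→M4, Well→P2, Well→P3, Well→Ref}.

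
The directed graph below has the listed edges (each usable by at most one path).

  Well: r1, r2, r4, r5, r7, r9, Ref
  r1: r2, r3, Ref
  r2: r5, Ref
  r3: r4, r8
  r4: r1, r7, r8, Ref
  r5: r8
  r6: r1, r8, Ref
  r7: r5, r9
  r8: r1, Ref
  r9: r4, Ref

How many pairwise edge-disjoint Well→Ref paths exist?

6

Assign every edge capacity 1; by Menger, the answer equals the max flow.
Path Well→Ref (+1); total 1.
Path Well→r1→Ref (+1); total 2.
Path Well→r2→Ref (+1); total 3.
Path Well→r4→Ref (+1); total 4.
Path Well→r9→Ref (+1); total 5.
Path Well→r5→r8→Ref (+1); total 6.
No residual Well→Ref path; max flow = 6.
Certifying cut of size 6: {Well→Ref, r1→Ref, r2→Ref, r4→Ref, r8→Ref, r9→Ref}.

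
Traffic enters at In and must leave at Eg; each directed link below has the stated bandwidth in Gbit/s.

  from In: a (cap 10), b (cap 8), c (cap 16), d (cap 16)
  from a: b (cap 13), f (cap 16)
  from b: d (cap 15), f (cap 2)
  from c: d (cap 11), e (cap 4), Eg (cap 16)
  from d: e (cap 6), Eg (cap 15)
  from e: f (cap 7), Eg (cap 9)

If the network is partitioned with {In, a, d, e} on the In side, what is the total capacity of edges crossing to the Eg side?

84

Edges leaving {In, a, d, e}: In→b (8), In→c (16), a→b (13), a→f (16), d→Eg (15), e→f (7), e→Eg (9).
Cut capacity = 8 + 16 + 13 + 16 + 15 + 7 + 9 = 84.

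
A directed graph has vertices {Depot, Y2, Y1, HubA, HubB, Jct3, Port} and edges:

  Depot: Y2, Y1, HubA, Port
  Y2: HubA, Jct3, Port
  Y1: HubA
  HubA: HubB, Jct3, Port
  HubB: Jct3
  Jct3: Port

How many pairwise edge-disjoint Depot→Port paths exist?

Assign every edge capacity 1; by Menger, the answer equals the max flow.
Path Depot→Port (+1); total 1.
Path Depot→Y2→Port (+1); total 2.
Path Depot→HubA→Port (+1); total 3.
Path Depot→Y1→HubA→Jct3→Port (+1); total 4.
No residual Depot→Port path; max flow = 4.
Certifying cut of size 4: {Depot→HubA, Depot→Port, Depot→Y1, Depot→Y2}.

4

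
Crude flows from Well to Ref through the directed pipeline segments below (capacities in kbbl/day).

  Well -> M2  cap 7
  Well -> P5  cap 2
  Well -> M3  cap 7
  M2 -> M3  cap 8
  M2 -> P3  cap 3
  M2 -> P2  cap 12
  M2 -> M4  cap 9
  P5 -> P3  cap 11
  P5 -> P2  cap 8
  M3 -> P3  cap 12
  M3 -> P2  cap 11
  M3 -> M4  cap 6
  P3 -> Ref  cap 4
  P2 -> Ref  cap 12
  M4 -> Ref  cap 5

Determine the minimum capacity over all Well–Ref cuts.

16

Augment Well→M2→P3→Ref: bottleneck 3, flow now 3.
Augment Well→M2→P2→Ref: bottleneck 4, flow now 7.
Augment Well→P5→P3→Ref: bottleneck 1, flow now 8.
Augment Well→P5→P2→Ref: bottleneck 1, flow now 9.
Augment Well→M3→P2→Ref: bottleneck 7, flow now 16.
No augmenting path remains; maximum flow = 16.
By max-flow min-cut, the minimum cut capacity equals the max flow.
In the residual graph, reachable from Well: {Well}.
Min-cut edges: Well→M2 (7), Well→P5 (2), Well→M3 (7); capacity 7 + 2 + 7 = 16.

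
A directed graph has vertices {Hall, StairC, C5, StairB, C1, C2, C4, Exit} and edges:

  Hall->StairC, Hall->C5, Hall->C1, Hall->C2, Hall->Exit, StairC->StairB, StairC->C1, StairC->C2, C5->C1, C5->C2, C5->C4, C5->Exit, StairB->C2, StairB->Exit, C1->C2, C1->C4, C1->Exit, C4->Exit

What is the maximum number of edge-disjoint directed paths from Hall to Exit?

Assign every edge capacity 1; by Menger, the answer equals the max flow.
Path Hall→Exit (+1); total 1.
Path Hall→C5→Exit (+1); total 2.
Path Hall→C1→Exit (+1); total 3.
Path Hall→StairC→StairB→Exit (+1); total 4.
No residual Hall→Exit path; max flow = 4.
Certifying cut of size 4: {Hall→C1, Hall→C5, Hall→Exit, Hall→StairC}.

4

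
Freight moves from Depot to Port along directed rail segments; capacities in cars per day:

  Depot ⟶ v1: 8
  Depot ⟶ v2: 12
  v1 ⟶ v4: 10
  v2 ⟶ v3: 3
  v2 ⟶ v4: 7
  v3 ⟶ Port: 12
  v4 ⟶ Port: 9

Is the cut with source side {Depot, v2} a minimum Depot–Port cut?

No — its capacity is 18, but the minimum cut has capacity 12.

Given cut capacity: 8 + 3 + 7 = 18.
Augment Depot→v1→v4→Port: bottleneck 8, flow now 8.
Augment Depot→v2→v3→Port: bottleneck 3, flow now 11.
Augment Depot→v2→v4→Port: bottleneck 1, flow now 12.
No augmenting path remains; maximum flow = 12.
In the residual graph, reachable from Depot: {Depot, v1, v2, v4}.
Min-cut edges: v2→v3 (3), v4→Port (9); capacity 3 + 9 = 12.
Cut capacity 18 exceeds the max flow 12, so it is not minimum.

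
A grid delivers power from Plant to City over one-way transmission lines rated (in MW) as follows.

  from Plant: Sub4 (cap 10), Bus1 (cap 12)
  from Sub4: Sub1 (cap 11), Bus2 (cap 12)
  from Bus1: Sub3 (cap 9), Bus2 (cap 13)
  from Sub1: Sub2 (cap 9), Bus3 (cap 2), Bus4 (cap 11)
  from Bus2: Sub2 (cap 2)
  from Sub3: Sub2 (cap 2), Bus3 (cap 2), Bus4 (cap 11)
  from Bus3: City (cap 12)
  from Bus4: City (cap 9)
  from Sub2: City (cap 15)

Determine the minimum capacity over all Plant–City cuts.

21

Augment Plant→Sub4→Sub1→Bus3→City: bottleneck 2, flow now 2.
Augment Plant→Sub4→Sub1→Bus4→City: bottleneck 8, flow now 10.
Augment Plant→Bus1→Bus2→Sub2→City: bottleneck 2, flow now 12.
Augment Plant→Bus1→Sub3→Bus3→City: bottleneck 2, flow now 14.
Augment Plant→Bus1→Sub3→Bus4→City: bottleneck 1, flow now 15.
Augment Plant→Bus1→Sub3→Sub2→City: bottleneck 2, flow now 17.
Augment Plant→Bus1→Sub3→Bus4→Sub1→Sub2→City: bottleneck 4, flow now 21. (uses reverse residual edge)
No augmenting path remains; maximum flow = 21.
By max-flow min-cut, the minimum cut capacity equals the max flow.
In the residual graph, reachable from Plant: {Plant, Bus1, Bus2}.
Min-cut edges: Plant→Sub4 (10), Bus1→Sub3 (9), Bus2→Sub2 (2); capacity 10 + 9 + 2 = 21.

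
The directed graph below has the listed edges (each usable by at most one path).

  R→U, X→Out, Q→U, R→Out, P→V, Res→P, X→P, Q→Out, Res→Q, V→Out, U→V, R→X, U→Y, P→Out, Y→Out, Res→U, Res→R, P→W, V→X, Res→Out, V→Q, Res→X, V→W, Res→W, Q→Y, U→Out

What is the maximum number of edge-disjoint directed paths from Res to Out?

Assign every edge capacity 1; by Menger, the answer equals the max flow.
Path Res→Out (+1); total 1.
Path Res→P→Out (+1); total 2.
Path Res→Q→Out (+1); total 3.
Path Res→R→Out (+1); total 4.
Path Res→U→Out (+1); total 5.
Path Res→X→Out (+1); total 6.
No residual Res→Out path; max flow = 6.
Certifying cut of size 6: {Res→Out, Res→P, Res→Q, Res→R, Res→U, Res→X}.

6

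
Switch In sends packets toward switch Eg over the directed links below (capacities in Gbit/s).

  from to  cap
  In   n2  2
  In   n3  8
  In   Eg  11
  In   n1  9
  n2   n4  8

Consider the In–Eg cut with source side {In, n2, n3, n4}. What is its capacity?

Edges leaving {In, n2, n3, n4}: In→n1 (9), In→Eg (11).
Cut capacity = 9 + 11 = 20.

20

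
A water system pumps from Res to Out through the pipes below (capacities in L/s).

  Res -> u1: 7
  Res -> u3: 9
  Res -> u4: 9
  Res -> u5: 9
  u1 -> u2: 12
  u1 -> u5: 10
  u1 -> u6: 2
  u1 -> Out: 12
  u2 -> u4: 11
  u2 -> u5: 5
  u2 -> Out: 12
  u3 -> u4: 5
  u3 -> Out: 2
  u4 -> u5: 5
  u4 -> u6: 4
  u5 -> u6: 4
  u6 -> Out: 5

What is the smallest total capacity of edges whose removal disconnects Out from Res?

14

Augment Res→u1→Out: bottleneck 7, flow now 7.
Augment Res→u3→Out: bottleneck 2, flow now 9.
Augment Res→u4→u6→Out: bottleneck 4, flow now 13.
Augment Res→u5→u6→Out: bottleneck 1, flow now 14.
No augmenting path remains; maximum flow = 14.
By max-flow min-cut, the minimum cut capacity equals the max flow.
In the residual graph, reachable from Res: {Res, u3, u4, u5, u6}.
Min-cut edges: Res→u1 (7), u3→Out (2), u6→Out (5); capacity 7 + 2 + 5 = 14.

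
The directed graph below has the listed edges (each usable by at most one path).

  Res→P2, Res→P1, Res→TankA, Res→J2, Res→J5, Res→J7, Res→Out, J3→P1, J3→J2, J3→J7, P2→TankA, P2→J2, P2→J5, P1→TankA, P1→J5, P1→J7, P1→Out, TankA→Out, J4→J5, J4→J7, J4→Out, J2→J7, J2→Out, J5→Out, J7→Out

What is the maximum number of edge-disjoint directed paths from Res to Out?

6

Assign every edge capacity 1; by Menger, the answer equals the max flow.
Path Res→Out (+1); total 1.
Path Res→P1→Out (+1); total 2.
Path Res→TankA→Out (+1); total 3.
Path Res→J2→Out (+1); total 4.
Path Res→J5→Out (+1); total 5.
Path Res→J7→Out (+1); total 6.
No residual Res→Out path; max flow = 6.
Certifying cut of size 6: {J2→Out, J5→Out, J7→Out, Res→Out, Res→P1, TankA→Out}.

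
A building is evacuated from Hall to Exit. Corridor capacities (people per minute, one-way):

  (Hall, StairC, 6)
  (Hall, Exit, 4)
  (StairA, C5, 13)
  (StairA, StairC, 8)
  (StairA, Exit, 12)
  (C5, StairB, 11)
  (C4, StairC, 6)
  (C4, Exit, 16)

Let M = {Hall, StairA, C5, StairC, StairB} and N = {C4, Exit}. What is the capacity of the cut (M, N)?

16

Edges leaving {Hall, StairA, C5, StairC, StairB}: Hall→Exit (4), StairA→Exit (12).
Cut capacity = 4 + 12 = 16.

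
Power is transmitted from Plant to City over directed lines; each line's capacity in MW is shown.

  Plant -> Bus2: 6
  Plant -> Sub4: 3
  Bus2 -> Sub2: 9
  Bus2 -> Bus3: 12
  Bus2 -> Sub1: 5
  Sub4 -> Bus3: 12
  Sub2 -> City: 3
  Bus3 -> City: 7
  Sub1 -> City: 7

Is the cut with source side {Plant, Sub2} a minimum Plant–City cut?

Given cut capacity: 6 + 3 + 3 = 12.
Augment Plant→Bus2→Sub2→City: bottleneck 3, flow now 3.
Augment Plant→Bus2→Bus3→City: bottleneck 3, flow now 6.
Augment Plant→Sub4→Bus3→City: bottleneck 3, flow now 9.
No augmenting path remains; maximum flow = 9.
In the residual graph, reachable from Plant: {Plant}.
Min-cut edges: Plant→Bus2 (6), Plant→Sub4 (3); capacity 6 + 3 = 9.
Cut capacity 12 exceeds the max flow 9, so it is not minimum.

No — its capacity is 12, but the minimum cut has capacity 9.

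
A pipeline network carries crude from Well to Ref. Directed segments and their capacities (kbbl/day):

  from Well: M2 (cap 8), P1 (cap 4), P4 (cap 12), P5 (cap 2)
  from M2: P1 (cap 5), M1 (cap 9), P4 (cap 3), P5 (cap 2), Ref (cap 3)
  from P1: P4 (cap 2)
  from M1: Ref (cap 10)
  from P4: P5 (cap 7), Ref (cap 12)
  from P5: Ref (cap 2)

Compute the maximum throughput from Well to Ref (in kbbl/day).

22

Augment Well→M2→Ref: bottleneck 3, flow now 3.
Augment Well→P4→Ref: bottleneck 12, flow now 15.
Augment Well→P5→Ref: bottleneck 2, flow now 17.
Augment Well→M2→M1→Ref: bottleneck 5, flow now 22.
No augmenting path remains; maximum flow = 22.
In the residual graph, reachable from Well: {Well, P1, P4, P5}.
Min-cut edges: Well→M2 (8), P4→Ref (12), P5→Ref (2); capacity 8 + 12 + 2 = 22.
This cut is saturated, so no flow can exceed 22.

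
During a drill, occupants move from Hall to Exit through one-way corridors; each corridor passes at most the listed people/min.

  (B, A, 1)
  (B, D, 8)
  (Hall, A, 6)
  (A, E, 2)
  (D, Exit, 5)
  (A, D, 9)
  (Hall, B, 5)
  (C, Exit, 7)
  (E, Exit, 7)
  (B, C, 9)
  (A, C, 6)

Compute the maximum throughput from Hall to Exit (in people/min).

11

Augment Hall→A→C→Exit: bottleneck 6, flow now 6.
Augment Hall→B→C→Exit: bottleneck 1, flow now 7.
Augment Hall→B→D→Exit: bottleneck 4, flow now 11.
No augmenting path remains; maximum flow = 11.
In the residual graph, reachable from Hall: {Hall}.
Min-cut edges: Hall→A (6), Hall→B (5); capacity 6 + 5 = 11.
This cut is saturated, so no flow can exceed 11.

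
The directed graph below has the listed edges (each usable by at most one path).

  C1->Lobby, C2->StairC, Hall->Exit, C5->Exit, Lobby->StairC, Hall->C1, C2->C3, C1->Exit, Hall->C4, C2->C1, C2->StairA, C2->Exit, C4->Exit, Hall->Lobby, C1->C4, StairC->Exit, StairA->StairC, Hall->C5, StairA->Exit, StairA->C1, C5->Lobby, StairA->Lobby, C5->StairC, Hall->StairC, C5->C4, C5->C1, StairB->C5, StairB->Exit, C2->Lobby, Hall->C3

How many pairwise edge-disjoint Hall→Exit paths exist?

Assign every edge capacity 1; by Menger, the answer equals the max flow.
Path Hall→Exit (+1); total 1.
Path Hall→C5→Exit (+1); total 2.
Path Hall→C4→Exit (+1); total 3.
Path Hall→StairC→Exit (+1); total 4.
Path Hall→C1→Exit (+1); total 5.
No residual Hall→Exit path; max flow = 5.
Certifying cut of size 5: {Hall→C1, Hall→C4, Hall→C5, Hall→Exit, StairC→Exit}.

5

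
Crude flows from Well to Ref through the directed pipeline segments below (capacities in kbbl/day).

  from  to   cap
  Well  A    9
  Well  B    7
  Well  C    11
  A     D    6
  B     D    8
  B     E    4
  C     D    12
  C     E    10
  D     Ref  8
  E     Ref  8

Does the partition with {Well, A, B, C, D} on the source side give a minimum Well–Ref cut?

No — its capacity is 22, but the minimum cut has capacity 16.

Given cut capacity: 4 + 10 + 8 = 22.
Augment Well→A→D→Ref: bottleneck 6, flow now 6.
Augment Well→B→D→Ref: bottleneck 2, flow now 8.
Augment Well→B→E→Ref: bottleneck 4, flow now 12.
Augment Well→C→E→Ref: bottleneck 4, flow now 16.
No augmenting path remains; maximum flow = 16.
In the residual graph, reachable from Well: {Well, A, B, C, D, E}.
Min-cut edges: D→Ref (8), E→Ref (8); capacity 8 + 8 = 16.
Cut capacity 22 exceeds the max flow 16, so it is not minimum.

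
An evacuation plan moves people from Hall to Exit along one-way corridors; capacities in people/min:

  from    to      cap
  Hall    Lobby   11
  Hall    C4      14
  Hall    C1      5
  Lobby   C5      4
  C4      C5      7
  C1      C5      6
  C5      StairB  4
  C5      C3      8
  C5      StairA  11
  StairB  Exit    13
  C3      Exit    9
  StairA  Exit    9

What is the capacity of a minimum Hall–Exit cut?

Augment Hall→Lobby→C5→StairB→Exit: bottleneck 4, flow now 4.
Augment Hall→C4→C5→C3→Exit: bottleneck 7, flow now 11.
Augment Hall→C1→C5→C3→Exit: bottleneck 1, flow now 12.
Augment Hall→C1→C5→StairA→Exit: bottleneck 4, flow now 16.
No augmenting path remains; maximum flow = 16.
By max-flow min-cut, the minimum cut capacity equals the max flow.
In the residual graph, reachable from Hall: {Hall, Lobby, C4}.
Min-cut edges: Hall→C1 (5), Lobby→C5 (4), C4→C5 (7); capacity 5 + 4 + 7 = 16.

16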